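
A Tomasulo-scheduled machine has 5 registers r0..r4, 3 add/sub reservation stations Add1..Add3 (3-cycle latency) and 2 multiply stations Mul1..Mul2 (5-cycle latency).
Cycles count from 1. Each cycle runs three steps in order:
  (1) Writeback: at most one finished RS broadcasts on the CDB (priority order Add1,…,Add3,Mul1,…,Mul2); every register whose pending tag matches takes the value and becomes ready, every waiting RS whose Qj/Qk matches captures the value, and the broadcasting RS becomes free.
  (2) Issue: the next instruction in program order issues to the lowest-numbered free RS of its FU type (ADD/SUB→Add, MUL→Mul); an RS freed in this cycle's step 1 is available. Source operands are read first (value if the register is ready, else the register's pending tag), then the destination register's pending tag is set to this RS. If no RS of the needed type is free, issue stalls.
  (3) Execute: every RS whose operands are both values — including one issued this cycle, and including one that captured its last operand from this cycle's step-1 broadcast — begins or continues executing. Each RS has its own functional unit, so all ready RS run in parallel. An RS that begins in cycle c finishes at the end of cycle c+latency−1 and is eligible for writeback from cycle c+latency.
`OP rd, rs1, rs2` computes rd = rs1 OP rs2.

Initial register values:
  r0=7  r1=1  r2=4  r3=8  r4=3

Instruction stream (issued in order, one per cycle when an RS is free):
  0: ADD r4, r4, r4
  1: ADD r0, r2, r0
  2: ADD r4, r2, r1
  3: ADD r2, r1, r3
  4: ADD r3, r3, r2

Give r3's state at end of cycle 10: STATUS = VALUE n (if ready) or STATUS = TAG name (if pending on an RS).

cycle 1: issue ADD r4<-Add1 // r0:7,r1:1,r2:4,r3:8,r4:Add1
cycle 2: issue ADD r0<-Add2 // r0:Add2,r1:1,r2:4,r3:8,r4:Add1
cycle 3: issue ADD r4<-Add3 // r0:Add2,r1:1,r2:4,r3:8,r4:Add3
cycle 4: CDB Add1=6; issue ADD r2<-Add1 // r0:Add2,r1:1,r2:Add1,r3:8,r4:Add3
cycle 5: CDB Add2=11; issue ADD r3<-Add2 // r0:11,r1:1,r2:Add1,r3:Add2,r4:Add3
cycle 6: CDB Add3=5 // r0:11,r1:1,r2:Add1,r3:Add2,r4:5
cycle 7: CDB Add1=9 // r0:11,r1:1,r2:9,r3:Add2,r4:5
cycle 8: - // r0:11,r1:1,r2:9,r3:Add2,r4:5
cycle 9: - // r0:11,r1:1,r2:9,r3:Add2,r4:5
cycle 10: CDB Add2=17 // r0:11,r1:1,r2:9,r3:17,r4:5

STATUS = VALUE 17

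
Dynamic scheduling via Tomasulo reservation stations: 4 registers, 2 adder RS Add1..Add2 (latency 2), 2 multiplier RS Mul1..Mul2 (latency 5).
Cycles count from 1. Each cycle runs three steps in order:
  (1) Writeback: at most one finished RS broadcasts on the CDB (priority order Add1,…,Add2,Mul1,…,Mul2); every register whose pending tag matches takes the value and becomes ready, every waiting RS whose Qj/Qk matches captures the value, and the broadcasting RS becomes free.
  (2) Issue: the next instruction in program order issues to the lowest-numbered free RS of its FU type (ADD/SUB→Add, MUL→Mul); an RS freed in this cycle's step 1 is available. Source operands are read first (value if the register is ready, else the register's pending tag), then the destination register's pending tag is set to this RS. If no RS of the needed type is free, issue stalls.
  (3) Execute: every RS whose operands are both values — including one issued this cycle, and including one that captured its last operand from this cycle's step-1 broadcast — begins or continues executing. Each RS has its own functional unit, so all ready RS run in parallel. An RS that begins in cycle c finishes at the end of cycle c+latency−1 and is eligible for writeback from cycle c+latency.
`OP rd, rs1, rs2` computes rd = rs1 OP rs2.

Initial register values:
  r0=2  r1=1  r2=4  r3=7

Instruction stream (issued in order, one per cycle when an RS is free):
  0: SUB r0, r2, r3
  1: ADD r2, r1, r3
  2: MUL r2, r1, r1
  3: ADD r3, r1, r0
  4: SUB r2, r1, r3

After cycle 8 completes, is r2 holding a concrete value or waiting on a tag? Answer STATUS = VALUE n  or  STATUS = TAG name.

c1: issue SUB r0<-Add1 | r0:Add1,r1:1,r2:4,r3:7
c2: issue ADD r2<-Add2 | r0:Add1,r1:1,r2:Add2,r3:7
c3: CDB Add1=-3; issue MUL r2<-Mul1 | r0:-3,r1:1,r2:Mul1,r3:7
c4: CDB Add2=8; issue ADD r3<-Add1 | r0:-3,r1:1,r2:Mul1,r3:Add1
c5: issue SUB r2<-Add2 | r0:-3,r1:1,r2:Add2,r3:Add1
c6: CDB Add1=-2 | r0:-3,r1:1,r2:Add2,r3:-2
c7: - | r0:-3,r1:1,r2:Add2,r3:-2
c8: CDB Add2=3 | r0:-3,r1:1,r2:3,r3:-2

STATUS = VALUE 3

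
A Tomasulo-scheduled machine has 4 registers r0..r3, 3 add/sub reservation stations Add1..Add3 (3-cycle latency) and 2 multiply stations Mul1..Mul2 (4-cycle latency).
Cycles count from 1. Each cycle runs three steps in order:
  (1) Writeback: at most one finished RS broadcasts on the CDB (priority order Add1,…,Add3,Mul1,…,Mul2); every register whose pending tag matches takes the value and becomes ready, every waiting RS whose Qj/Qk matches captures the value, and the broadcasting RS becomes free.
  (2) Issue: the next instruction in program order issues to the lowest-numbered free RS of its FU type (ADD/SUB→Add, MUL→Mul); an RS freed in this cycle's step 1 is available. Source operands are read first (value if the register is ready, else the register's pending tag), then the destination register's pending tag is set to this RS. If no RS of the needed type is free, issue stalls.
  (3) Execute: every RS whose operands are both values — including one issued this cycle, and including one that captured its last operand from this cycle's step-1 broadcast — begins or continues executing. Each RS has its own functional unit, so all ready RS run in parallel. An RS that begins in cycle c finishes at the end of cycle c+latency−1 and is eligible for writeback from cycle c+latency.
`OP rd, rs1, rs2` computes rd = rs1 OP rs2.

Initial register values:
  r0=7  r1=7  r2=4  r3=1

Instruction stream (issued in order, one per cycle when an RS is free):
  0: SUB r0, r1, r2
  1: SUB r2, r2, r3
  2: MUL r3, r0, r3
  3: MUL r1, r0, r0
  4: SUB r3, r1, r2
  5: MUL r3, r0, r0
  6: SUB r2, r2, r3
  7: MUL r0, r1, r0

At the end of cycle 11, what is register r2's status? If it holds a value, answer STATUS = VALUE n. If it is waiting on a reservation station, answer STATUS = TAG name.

c1: issue SUB r0<-Add1 | r0:Add1,r1:7,r2:4,r3:1
c2: issue SUB r2<-Add2 | r0:Add1,r1:7,r2:Add2,r3:1
c3: issue MUL r3<-Mul1 | r0:Add1,r1:7,r2:Add2,r3:Mul1
c4: CDB Add1=3; issue MUL r1<-Mul2 | r0:3,r1:Mul2,r2:Add2,r3:Mul1
c5: CDB Add2=3; issue SUB r3<-Add1 | r0:3,r1:Mul2,r2:3,r3:Add1
c6: stall | r0:3,r1:Mul2,r2:3,r3:Add1
c7: stall | r0:3,r1:Mul2,r2:3,r3:Add1
c8: CDB Mul1=3; issue MUL r3<-Mul1 | r0:3,r1:Mul2,r2:3,r3:Mul1
c9: CDB Mul2=9; issue SUB r2<-Add2 | r0:3,r1:9,r2:Add2,r3:Mul1
c10: issue MUL r0<-Mul2 | r0:Mul2,r1:9,r2:Add2,r3:Mul1
c11: - | r0:Mul2,r1:9,r2:Add2,r3:Mul1

STATUS = TAG Add2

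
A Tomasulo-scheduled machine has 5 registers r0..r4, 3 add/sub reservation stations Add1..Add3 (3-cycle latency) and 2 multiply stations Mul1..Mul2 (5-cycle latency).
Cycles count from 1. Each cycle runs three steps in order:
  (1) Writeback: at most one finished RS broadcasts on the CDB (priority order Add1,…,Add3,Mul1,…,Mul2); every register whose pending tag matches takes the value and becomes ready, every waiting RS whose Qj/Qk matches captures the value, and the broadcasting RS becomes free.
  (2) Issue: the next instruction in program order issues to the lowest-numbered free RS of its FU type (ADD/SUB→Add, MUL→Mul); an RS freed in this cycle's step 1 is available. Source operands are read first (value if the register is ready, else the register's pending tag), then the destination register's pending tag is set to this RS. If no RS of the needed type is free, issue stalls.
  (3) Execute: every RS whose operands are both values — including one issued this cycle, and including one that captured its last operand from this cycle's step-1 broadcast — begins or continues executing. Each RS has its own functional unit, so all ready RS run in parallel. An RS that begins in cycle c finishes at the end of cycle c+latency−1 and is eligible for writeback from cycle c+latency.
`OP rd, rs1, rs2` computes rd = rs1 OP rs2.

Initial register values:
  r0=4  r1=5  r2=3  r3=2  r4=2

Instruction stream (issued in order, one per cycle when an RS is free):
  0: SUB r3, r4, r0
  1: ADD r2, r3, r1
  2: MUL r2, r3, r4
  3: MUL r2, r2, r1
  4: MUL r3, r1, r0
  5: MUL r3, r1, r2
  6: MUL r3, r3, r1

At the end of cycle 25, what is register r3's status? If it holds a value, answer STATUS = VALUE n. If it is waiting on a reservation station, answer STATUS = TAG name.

  c1: issue SUB r3<-Add1  regs: r0:4,r1:5,r2:3,r3:Add1,r4:2
  c2: issue ADD r2<-Add2  regs: r0:4,r1:5,r2:Add2,r3:Add1,r4:2
  c3: issue MUL r2<-Mul1  regs: r0:4,r1:5,r2:Mul1,r3:Add1,r4:2
  c4: CDB Add1=-2; issue MUL r2<-Mul2  regs: r0:4,r1:5,r2:Mul2,r3:-2,r4:2
  c5: stall  regs: r0:4,r1:5,r2:Mul2,r3:-2,r4:2
  c6: stall  regs: r0:4,r1:5,r2:Mul2,r3:-2,r4:2
  c7: CDB Add2=3; stall  regs: r0:4,r1:5,r2:Mul2,r3:-2,r4:2
  c8: stall  regs: r0:4,r1:5,r2:Mul2,r3:-2,r4:2
  c9: CDB Mul1=-4; issue MUL r3<-Mul1  regs: r0:4,r1:5,r2:Mul2,r3:Mul1,r4:2
  c10: stall  regs: r0:4,r1:5,r2:Mul2,r3:Mul1,r4:2
  c11: stall  regs: r0:4,r1:5,r2:Mul2,r3:Mul1,r4:2
  c12: stall  regs: r0:4,r1:5,r2:Mul2,r3:Mul1,r4:2
  c13: stall  regs: r0:4,r1:5,r2:Mul2,r3:Mul1,r4:2
  c14: CDB Mul1=20; issue MUL r3<-Mul1  regs: r0:4,r1:5,r2:Mul2,r3:Mul1,r4:2
  c15: CDB Mul2=-20; issue MUL r3<-Mul2  regs: r0:4,r1:5,r2:-20,r3:Mul2,r4:2
  c16: -  regs: r0:4,r1:5,r2:-20,r3:Mul2,r4:2
  c17: -  regs: r0:4,r1:5,r2:-20,r3:Mul2,r4:2
  c18: -  regs: r0:4,r1:5,r2:-20,r3:Mul2,r4:2
  c19: -  regs: r0:4,r1:5,r2:-20,r3:Mul2,r4:2
  c20: CDB Mul1=-100  regs: r0:4,r1:5,r2:-20,r3:Mul2,r4:2
  c21: -  regs: r0:4,r1:5,r2:-20,r3:Mul2,r4:2
  c22: -  regs: r0:4,r1:5,r2:-20,r3:Mul2,r4:2
  c23: -  regs: r0:4,r1:5,r2:-20,r3:Mul2,r4:2
  c24: -  regs: r0:4,r1:5,r2:-20,r3:Mul2,r4:2
  c25: CDB Mul2=-500  regs: r0:4,r1:5,r2:-20,r3:-500,r4:2

STATUS = VALUE -500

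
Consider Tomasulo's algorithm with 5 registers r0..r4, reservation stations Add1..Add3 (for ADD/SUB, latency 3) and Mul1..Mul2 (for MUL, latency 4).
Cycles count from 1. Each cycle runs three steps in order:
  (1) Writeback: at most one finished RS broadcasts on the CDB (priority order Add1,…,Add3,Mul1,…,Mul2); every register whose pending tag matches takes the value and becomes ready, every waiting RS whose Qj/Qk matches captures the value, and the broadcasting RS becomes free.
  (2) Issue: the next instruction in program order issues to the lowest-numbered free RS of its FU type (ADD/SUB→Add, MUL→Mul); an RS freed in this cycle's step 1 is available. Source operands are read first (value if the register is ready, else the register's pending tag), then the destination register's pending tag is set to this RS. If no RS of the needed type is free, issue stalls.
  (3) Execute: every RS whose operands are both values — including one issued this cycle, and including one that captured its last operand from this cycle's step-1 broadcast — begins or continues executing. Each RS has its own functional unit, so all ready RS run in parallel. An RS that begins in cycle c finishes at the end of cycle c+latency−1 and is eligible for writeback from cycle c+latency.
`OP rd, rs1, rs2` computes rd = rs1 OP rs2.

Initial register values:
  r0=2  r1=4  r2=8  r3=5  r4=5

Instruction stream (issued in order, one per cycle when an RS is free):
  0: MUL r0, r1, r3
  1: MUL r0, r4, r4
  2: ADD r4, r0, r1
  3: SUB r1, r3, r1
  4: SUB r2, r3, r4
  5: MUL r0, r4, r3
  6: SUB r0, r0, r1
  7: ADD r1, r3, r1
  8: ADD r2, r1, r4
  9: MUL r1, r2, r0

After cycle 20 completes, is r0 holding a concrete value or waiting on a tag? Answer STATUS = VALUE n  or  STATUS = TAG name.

STATUS = VALUE 144

c1: issue MUL r0<-Mul1 | r0:Mul1,r1:4,r2:8,r3:5,r4:5
c2: issue MUL r0<-Mul2 | r0:Mul2,r1:4,r2:8,r3:5,r4:5
c3: issue ADD r4<-Add1 | r0:Mul2,r1:4,r2:8,r3:5,r4:Add1
c4: issue SUB r1<-Add2 | r0:Mul2,r1:Add2,r2:8,r3:5,r4:Add1
c5: CDB Mul1=20; issue SUB r2<-Add3 | r0:Mul2,r1:Add2,r2:Add3,r3:5,r4:Add1
c6: CDB Mul2=25; issue MUL r0<-Mul1 | r0:Mul1,r1:Add2,r2:Add3,r3:5,r4:Add1
c7: CDB Add2=1; issue SUB r0<-Add2 | r0:Add2,r1:1,r2:Add3,r3:5,r4:Add1
c8: stall | r0:Add2,r1:1,r2:Add3,r3:5,r4:Add1
c9: CDB Add1=29; issue ADD r1<-Add1 | r0:Add2,r1:Add1,r2:Add3,r3:5,r4:29
c10: stall | r0:Add2,r1:Add1,r2:Add3,r3:5,r4:29
c11: stall | r0:Add2,r1:Add1,r2:Add3,r3:5,r4:29
c12: CDB Add1=6; issue ADD r2<-Add1 | r0:Add2,r1:6,r2:Add1,r3:5,r4:29
c13: CDB Add3=-24; issue MUL r1<-Mul2 | r0:Add2,r1:Mul2,r2:Add1,r3:5,r4:29
c14: CDB Mul1=145 | r0:Add2,r1:Mul2,r2:Add1,r3:5,r4:29
c15: CDB Add1=35 | r0:Add2,r1:Mul2,r2:35,r3:5,r4:29
c16: - | r0:Add2,r1:Mul2,r2:35,r3:5,r4:29
c17: CDB Add2=144 | r0:144,r1:Mul2,r2:35,r3:5,r4:29
c18: - | r0:144,r1:Mul2,r2:35,r3:5,r4:29
c19: - | r0:144,r1:Mul2,r2:35,r3:5,r4:29
c20: - | r0:144,r1:Mul2,r2:35,r3:5,r4:29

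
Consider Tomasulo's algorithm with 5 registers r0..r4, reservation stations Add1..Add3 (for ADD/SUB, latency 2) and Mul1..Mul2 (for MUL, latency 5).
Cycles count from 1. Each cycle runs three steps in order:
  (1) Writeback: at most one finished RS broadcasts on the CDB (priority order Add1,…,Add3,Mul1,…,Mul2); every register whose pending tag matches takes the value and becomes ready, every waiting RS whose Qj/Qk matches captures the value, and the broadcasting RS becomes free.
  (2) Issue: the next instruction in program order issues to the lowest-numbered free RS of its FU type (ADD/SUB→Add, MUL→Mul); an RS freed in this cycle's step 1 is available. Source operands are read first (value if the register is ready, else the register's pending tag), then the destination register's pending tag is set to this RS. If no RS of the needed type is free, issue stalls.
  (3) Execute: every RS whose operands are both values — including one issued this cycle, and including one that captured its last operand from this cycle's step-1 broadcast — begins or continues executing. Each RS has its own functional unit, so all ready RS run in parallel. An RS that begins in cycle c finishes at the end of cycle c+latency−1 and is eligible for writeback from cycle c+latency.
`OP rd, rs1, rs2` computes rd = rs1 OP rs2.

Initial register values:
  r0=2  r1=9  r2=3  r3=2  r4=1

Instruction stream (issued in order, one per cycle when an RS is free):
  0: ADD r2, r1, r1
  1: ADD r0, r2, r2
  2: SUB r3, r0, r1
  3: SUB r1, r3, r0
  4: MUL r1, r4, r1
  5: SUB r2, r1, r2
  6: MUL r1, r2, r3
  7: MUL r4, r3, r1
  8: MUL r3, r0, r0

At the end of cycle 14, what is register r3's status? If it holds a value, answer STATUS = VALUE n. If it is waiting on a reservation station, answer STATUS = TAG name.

STATUS = VALUE 27

  c1: issue ADD r2<-Add1  regs: r0:2,r1:9,r2:Add1,r3:2,r4:1
  c2: issue ADD r0<-Add2  regs: r0:Add2,r1:9,r2:Add1,r3:2,r4:1
  c3: CDB Add1=18; issue SUB r3<-Add1  regs: r0:Add2,r1:9,r2:18,r3:Add1,r4:1
  c4: issue SUB r1<-Add3  regs: r0:Add2,r1:Add3,r2:18,r3:Add1,r4:1
  c5: CDB Add2=36; issue MUL r1<-Mul1  regs: r0:36,r1:Mul1,r2:18,r3:Add1,r4:1
  c6: issue SUB r2<-Add2  regs: r0:36,r1:Mul1,r2:Add2,r3:Add1,r4:1
  c7: CDB Add1=27; issue MUL r1<-Mul2  regs: r0:36,r1:Mul2,r2:Add2,r3:27,r4:1
  c8: stall  regs: r0:36,r1:Mul2,r2:Add2,r3:27,r4:1
  c9: CDB Add3=-9; stall  regs: r0:36,r1:Mul2,r2:Add2,r3:27,r4:1
  c10: stall  regs: r0:36,r1:Mul2,r2:Add2,r3:27,r4:1
  c11: stall  regs: r0:36,r1:Mul2,r2:Add2,r3:27,r4:1
  c12: stall  regs: r0:36,r1:Mul2,r2:Add2,r3:27,r4:1
  c13: stall  regs: r0:36,r1:Mul2,r2:Add2,r3:27,r4:1
  c14: CDB Mul1=-9; issue MUL r4<-Mul1  regs: r0:36,r1:Mul2,r2:Add2,r3:27,r4:Mul1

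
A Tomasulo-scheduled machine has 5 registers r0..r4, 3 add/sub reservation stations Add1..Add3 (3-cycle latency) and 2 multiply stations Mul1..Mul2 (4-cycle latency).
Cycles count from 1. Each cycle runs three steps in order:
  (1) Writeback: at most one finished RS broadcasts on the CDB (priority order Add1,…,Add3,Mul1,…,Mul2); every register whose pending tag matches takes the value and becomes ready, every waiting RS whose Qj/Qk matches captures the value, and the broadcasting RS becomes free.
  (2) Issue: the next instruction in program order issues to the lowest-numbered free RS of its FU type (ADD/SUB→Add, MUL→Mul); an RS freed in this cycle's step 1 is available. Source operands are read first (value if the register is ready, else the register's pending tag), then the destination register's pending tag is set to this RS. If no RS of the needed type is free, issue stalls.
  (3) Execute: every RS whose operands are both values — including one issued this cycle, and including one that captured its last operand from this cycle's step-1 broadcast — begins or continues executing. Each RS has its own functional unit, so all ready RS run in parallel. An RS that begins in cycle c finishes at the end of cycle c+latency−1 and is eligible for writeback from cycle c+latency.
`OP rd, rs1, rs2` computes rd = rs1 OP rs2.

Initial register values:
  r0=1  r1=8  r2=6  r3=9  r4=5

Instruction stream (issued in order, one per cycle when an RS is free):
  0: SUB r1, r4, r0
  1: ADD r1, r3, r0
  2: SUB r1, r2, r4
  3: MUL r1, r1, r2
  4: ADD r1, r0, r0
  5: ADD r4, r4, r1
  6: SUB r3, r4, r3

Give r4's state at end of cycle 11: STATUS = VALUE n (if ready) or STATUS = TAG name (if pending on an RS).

STATUS = VALUE 7

  c1: issue SUB r1<-Add1  regs: r0:1,r1:Add1,r2:6,r3:9,r4:5
  c2: issue ADD r1<-Add2  regs: r0:1,r1:Add2,r2:6,r3:9,r4:5
  c3: issue SUB r1<-Add3  regs: r0:1,r1:Add3,r2:6,r3:9,r4:5
  c4: CDB Add1=4; issue MUL r1<-Mul1  regs: r0:1,r1:Mul1,r2:6,r3:9,r4:5
  c5: CDB Add2=10; issue ADD r1<-Add1  regs: r0:1,r1:Add1,r2:6,r3:9,r4:5
  c6: CDB Add3=1; issue ADD r4<-Add2  regs: r0:1,r1:Add1,r2:6,r3:9,r4:Add2
  c7: issue SUB r3<-Add3  regs: r0:1,r1:Add1,r2:6,r3:Add3,r4:Add2
  c8: CDB Add1=2  regs: r0:1,r1:2,r2:6,r3:Add3,r4:Add2
  c9: -  regs: r0:1,r1:2,r2:6,r3:Add3,r4:Add2
  c10: CDB Mul1=6  regs: r0:1,r1:2,r2:6,r3:Add3,r4:Add2
  c11: CDB Add2=7  regs: r0:1,r1:2,r2:6,r3:Add3,r4:7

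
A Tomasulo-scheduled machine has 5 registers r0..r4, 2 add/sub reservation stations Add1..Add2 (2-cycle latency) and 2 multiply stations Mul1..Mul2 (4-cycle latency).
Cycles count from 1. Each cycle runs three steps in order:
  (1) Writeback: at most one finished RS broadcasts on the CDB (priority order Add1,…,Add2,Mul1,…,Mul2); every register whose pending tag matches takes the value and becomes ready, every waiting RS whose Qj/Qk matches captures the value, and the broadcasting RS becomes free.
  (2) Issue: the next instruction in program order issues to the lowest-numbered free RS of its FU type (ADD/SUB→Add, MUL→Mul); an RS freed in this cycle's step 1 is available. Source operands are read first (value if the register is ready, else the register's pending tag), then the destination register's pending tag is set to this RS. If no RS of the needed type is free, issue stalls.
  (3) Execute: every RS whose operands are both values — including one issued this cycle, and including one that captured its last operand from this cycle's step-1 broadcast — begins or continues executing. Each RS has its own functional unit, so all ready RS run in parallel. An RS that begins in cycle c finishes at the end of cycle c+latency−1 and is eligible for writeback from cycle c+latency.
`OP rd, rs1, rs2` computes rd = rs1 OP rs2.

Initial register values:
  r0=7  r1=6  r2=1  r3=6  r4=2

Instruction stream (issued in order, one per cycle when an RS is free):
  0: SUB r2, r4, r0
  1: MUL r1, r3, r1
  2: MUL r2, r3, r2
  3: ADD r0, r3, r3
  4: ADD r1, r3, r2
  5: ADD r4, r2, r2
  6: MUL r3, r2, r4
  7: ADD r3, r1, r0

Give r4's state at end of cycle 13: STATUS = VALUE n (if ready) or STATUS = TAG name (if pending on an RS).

cycle 1: issue SUB r2<-Add1 // r0:7,r1:6,r2:Add1,r3:6,r4:2
cycle 2: issue MUL r1<-Mul1 // r0:7,r1:Mul1,r2:Add1,r3:6,r4:2
cycle 3: CDB Add1=-5; issue MUL r2<-Mul2 // r0:7,r1:Mul1,r2:Mul2,r3:6,r4:2
cycle 4: issue ADD r0<-Add1 // r0:Add1,r1:Mul1,r2:Mul2,r3:6,r4:2
cycle 5: issue ADD r1<-Add2 // r0:Add1,r1:Add2,r2:Mul2,r3:6,r4:2
cycle 6: CDB Add1=12; issue ADD r4<-Add1 // r0:12,r1:Add2,r2:Mul2,r3:6,r4:Add1
cycle 7: CDB Mul1=36; issue MUL r3<-Mul1 // r0:12,r1:Add2,r2:Mul2,r3:Mul1,r4:Add1
cycle 8: CDB Mul2=-30; stall // r0:12,r1:Add2,r2:-30,r3:Mul1,r4:Add1
cycle 9: stall // r0:12,r1:Add2,r2:-30,r3:Mul1,r4:Add1
cycle 10: CDB Add1=-60; issue ADD r3<-Add1 // r0:12,r1:Add2,r2:-30,r3:Add1,r4:-60
cycle 11: CDB Add2=-24 // r0:12,r1:-24,r2:-30,r3:Add1,r4:-60
cycle 12: - // r0:12,r1:-24,r2:-30,r3:Add1,r4:-60
cycle 13: CDB Add1=-12 // r0:12,r1:-24,r2:-30,r3:-12,r4:-60

STATUS = VALUE -60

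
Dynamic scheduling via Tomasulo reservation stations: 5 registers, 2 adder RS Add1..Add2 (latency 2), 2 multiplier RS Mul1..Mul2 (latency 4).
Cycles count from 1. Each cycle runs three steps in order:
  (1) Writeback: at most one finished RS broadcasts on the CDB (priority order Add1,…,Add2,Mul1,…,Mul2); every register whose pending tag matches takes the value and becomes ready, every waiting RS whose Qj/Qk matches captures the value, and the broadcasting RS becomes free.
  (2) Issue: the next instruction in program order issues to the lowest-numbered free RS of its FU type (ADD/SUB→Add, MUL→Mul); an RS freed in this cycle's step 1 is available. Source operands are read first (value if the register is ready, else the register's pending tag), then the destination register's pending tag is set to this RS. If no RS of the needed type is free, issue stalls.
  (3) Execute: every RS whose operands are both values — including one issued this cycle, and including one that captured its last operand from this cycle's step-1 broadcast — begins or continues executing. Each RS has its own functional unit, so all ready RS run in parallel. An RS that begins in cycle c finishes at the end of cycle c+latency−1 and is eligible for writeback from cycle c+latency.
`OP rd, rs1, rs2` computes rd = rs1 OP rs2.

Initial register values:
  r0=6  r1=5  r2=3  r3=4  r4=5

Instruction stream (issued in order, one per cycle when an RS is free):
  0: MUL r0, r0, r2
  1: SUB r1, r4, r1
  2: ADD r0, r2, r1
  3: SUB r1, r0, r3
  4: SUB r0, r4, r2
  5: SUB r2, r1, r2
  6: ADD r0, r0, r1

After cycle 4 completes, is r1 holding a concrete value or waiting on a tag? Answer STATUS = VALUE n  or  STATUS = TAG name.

cycle 1: issue MUL r0<-Mul1 // r0:Mul1,r1:5,r2:3,r3:4,r4:5
cycle 2: issue SUB r1<-Add1 // r0:Mul1,r1:Add1,r2:3,r3:4,r4:5
cycle 3: issue ADD r0<-Add2 // r0:Add2,r1:Add1,r2:3,r3:4,r4:5
cycle 4: CDB Add1=0; issue SUB r1<-Add1 // r0:Add2,r1:Add1,r2:3,r3:4,r4:5

STATUS = TAG Add1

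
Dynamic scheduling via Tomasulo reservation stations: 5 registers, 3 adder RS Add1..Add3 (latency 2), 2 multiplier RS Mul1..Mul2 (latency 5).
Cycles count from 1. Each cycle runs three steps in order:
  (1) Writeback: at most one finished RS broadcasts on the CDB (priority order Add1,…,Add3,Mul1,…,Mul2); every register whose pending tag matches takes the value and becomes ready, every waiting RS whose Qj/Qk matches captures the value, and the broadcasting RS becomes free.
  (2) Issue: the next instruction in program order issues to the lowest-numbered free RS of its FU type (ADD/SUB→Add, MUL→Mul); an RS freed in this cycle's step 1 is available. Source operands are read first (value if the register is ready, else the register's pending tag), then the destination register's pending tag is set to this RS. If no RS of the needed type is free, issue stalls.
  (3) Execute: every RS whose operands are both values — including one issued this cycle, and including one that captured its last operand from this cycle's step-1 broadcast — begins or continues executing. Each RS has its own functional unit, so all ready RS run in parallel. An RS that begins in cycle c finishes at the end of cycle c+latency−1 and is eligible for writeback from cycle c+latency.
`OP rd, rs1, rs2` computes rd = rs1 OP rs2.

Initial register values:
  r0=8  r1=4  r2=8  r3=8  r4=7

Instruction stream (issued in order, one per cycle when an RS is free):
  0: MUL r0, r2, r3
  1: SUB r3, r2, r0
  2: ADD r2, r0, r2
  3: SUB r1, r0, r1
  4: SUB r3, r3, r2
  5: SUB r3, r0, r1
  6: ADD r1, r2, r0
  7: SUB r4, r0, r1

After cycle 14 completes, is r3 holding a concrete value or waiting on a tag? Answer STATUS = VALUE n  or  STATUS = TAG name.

  c1: issue MUL r0<-Mul1  regs: r0:Mul1,r1:4,r2:8,r3:8,r4:7
  c2: issue SUB r3<-Add1  regs: r0:Mul1,r1:4,r2:8,r3:Add1,r4:7
  c3: issue ADD r2<-Add2  regs: r0:Mul1,r1:4,r2:Add2,r3:Add1,r4:7
  c4: issue SUB r1<-Add3  regs: r0:Mul1,r1:Add3,r2:Add2,r3:Add1,r4:7
  c5: stall  regs: r0:Mul1,r1:Add3,r2:Add2,r3:Add1,r4:7
  c6: CDB Mul1=64; stall  regs: r0:64,r1:Add3,r2:Add2,r3:Add1,r4:7
  c7: stall  regs: r0:64,r1:Add3,r2:Add2,r3:Add1,r4:7
  c8: CDB Add1=-56; issue SUB r3<-Add1  regs: r0:64,r1:Add3,r2:Add2,r3:Add1,r4:7
  c9: CDB Add2=72; issue SUB r3<-Add2  regs: r0:64,r1:Add3,r2:72,r3:Add2,r4:7
  c10: CDB Add3=60; issue ADD r1<-Add3  regs: r0:64,r1:Add3,r2:72,r3:Add2,r4:7
  c11: CDB Add1=-128; issue SUB r4<-Add1  regs: r0:64,r1:Add3,r2:72,r3:Add2,r4:Add1
  c12: CDB Add2=4  regs: r0:64,r1:Add3,r2:72,r3:4,r4:Add1
  c13: CDB Add3=136  regs: r0:64,r1:136,r2:72,r3:4,r4:Add1
  c14: -  regs: r0:64,r1:136,r2:72,r3:4,r4:Add1

STATUS = VALUE 4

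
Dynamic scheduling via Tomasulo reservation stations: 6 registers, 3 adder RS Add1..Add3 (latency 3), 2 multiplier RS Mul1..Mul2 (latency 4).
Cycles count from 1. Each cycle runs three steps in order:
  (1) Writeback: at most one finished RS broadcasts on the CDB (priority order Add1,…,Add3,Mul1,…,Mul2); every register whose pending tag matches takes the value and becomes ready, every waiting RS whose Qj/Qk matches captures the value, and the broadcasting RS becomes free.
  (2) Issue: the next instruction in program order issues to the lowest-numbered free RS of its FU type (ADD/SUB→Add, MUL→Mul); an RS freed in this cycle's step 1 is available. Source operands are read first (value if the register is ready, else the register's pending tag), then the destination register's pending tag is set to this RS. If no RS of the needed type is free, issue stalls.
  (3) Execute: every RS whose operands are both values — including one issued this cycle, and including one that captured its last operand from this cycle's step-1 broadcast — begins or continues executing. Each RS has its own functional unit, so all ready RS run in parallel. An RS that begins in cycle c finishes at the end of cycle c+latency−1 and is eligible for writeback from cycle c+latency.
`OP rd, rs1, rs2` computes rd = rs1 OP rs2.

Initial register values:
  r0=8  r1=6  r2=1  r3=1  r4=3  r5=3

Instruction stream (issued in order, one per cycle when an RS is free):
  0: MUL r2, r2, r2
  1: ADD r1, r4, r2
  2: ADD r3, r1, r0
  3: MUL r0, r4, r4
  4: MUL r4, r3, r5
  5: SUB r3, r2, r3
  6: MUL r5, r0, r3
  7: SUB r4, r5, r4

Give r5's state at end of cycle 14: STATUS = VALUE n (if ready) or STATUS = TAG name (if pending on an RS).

STATUS = TAG Mul2

  c1: issue MUL r2<-Mul1  regs: r0:8,r1:6,r2:Mul1,r3:1,r4:3,r5:3
  c2: issue ADD r1<-Add1  regs: r0:8,r1:Add1,r2:Mul1,r3:1,r4:3,r5:3
  c3: issue ADD r3<-Add2  regs: r0:8,r1:Add1,r2:Mul1,r3:Add2,r4:3,r5:3
  c4: issue MUL r0<-Mul2  regs: r0:Mul2,r1:Add1,r2:Mul1,r3:Add2,r4:3,r5:3
  c5: CDB Mul1=1; issue MUL r4<-Mul1  regs: r0:Mul2,r1:Add1,r2:1,r3:Add2,r4:Mul1,r5:3
  c6: issue SUB r3<-Add3  regs: r0:Mul2,r1:Add1,r2:1,r3:Add3,r4:Mul1,r5:3
  c7: stall  regs: r0:Mul2,r1:Add1,r2:1,r3:Add3,r4:Mul1,r5:3
  c8: CDB Add1=4; stall  regs: r0:Mul2,r1:4,r2:1,r3:Add3,r4:Mul1,r5:3
  c9: CDB Mul2=9; issue MUL r5<-Mul2  regs: r0:9,r1:4,r2:1,r3:Add3,r4:Mul1,r5:Mul2
  c10: issue SUB r4<-Add1  regs: r0:9,r1:4,r2:1,r3:Add3,r4:Add1,r5:Mul2
  c11: CDB Add2=12  regs: r0:9,r1:4,r2:1,r3:Add3,r4:Add1,r5:Mul2
  c12: -  regs: r0:9,r1:4,r2:1,r3:Add3,r4:Add1,r5:Mul2
  c13: -  regs: r0:9,r1:4,r2:1,r3:Add3,r4:Add1,r5:Mul2
  c14: CDB Add3=-11  regs: r0:9,r1:4,r2:1,r3:-11,r4:Add1,r5:Mul2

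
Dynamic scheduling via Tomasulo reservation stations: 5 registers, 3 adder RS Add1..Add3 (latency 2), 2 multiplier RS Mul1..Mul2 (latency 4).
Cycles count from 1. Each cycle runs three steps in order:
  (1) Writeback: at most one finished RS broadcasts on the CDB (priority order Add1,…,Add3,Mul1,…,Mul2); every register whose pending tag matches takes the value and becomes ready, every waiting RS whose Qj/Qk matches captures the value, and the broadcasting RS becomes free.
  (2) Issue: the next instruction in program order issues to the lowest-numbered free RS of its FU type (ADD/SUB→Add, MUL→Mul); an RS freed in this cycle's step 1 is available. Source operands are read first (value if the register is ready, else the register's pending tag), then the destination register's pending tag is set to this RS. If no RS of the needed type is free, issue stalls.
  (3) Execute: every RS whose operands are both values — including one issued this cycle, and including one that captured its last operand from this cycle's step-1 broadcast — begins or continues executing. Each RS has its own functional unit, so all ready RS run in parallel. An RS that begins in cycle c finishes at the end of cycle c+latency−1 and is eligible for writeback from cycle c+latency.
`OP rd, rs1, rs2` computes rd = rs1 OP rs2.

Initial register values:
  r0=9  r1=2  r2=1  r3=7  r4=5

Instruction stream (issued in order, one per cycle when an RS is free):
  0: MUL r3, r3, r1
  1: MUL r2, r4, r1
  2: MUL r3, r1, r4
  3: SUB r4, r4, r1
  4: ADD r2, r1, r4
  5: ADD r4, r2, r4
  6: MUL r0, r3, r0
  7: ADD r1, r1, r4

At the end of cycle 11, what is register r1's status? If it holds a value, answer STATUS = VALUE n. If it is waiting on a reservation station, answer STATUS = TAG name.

c1: issue MUL r3<-Mul1 | r0:9,r1:2,r2:1,r3:Mul1,r4:5
c2: issue MUL r2<-Mul2 | r0:9,r1:2,r2:Mul2,r3:Mul1,r4:5
c3: stall | r0:9,r1:2,r2:Mul2,r3:Mul1,r4:5
c4: stall | r0:9,r1:2,r2:Mul2,r3:Mul1,r4:5
c5: CDB Mul1=14; issue MUL r3<-Mul1 | r0:9,r1:2,r2:Mul2,r3:Mul1,r4:5
c6: CDB Mul2=10; issue SUB r4<-Add1 | r0:9,r1:2,r2:10,r3:Mul1,r4:Add1
c7: issue ADD r2<-Add2 | r0:9,r1:2,r2:Add2,r3:Mul1,r4:Add1
c8: CDB Add1=3; issue ADD r4<-Add1 | r0:9,r1:2,r2:Add2,r3:Mul1,r4:Add1
c9: CDB Mul1=10; issue MUL r0<-Mul1 | r0:Mul1,r1:2,r2:Add2,r3:10,r4:Add1
c10: CDB Add2=5; issue ADD r1<-Add2 | r0:Mul1,r1:Add2,r2:5,r3:10,r4:Add1
c11: - | r0:Mul1,r1:Add2,r2:5,r3:10,r4:Add1

STATUS = TAG Add2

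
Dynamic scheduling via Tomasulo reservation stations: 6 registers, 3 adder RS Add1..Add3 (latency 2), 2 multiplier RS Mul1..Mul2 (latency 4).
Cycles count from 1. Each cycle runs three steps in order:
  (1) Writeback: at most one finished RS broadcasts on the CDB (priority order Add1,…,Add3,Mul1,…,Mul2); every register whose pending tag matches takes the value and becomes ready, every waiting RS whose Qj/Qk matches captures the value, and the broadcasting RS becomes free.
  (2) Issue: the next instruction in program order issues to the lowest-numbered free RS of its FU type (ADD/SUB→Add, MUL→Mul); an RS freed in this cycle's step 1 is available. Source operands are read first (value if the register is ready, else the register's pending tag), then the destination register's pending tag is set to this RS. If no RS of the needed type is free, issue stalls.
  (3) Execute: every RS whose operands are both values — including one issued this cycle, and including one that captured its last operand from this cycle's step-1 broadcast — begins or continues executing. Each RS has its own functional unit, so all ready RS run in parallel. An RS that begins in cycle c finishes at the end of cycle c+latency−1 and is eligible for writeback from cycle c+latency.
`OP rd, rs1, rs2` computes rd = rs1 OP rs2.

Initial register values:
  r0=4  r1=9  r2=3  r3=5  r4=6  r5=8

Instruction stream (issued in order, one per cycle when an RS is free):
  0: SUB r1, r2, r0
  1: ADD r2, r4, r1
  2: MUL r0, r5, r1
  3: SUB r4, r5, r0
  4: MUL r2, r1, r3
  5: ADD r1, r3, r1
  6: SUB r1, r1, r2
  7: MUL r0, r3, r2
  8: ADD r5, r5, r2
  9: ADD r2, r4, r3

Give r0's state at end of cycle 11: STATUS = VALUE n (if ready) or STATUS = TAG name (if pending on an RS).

STATUS = TAG Mul1

  c1: issue SUB r1<-Add1  regs: r0:4,r1:Add1,r2:3,r3:5,r4:6,r5:8
  c2: issue ADD r2<-Add2  regs: r0:4,r1:Add1,r2:Add2,r3:5,r4:6,r5:8
  c3: CDB Add1=-1; issue MUL r0<-Mul1  regs: r0:Mul1,r1:-1,r2:Add2,r3:5,r4:6,r5:8
  c4: issue SUB r4<-Add1  regs: r0:Mul1,r1:-1,r2:Add2,r3:5,r4:Add1,r5:8
  c5: CDB Add2=5; issue MUL r2<-Mul2  regs: r0:Mul1,r1:-1,r2:Mul2,r3:5,r4:Add1,r5:8
  c6: issue ADD r1<-Add2  regs: r0:Mul1,r1:Add2,r2:Mul2,r3:5,r4:Add1,r5:8
  c7: CDB Mul1=-8; issue SUB r1<-Add3  regs: r0:-8,r1:Add3,r2:Mul2,r3:5,r4:Add1,r5:8
  c8: CDB Add2=4; issue MUL r0<-Mul1  regs: r0:Mul1,r1:Add3,r2:Mul2,r3:5,r4:Add1,r5:8
  c9: CDB Add1=16; issue ADD r5<-Add1  regs: r0:Mul1,r1:Add3,r2:Mul2,r3:5,r4:16,r5:Add1
  c10: CDB Mul2=-5; issue ADD r2<-Add2  regs: r0:Mul1,r1:Add3,r2:Add2,r3:5,r4:16,r5:Add1
  c11: -  regs: r0:Mul1,r1:Add3,r2:Add2,r3:5,r4:16,r5:Add1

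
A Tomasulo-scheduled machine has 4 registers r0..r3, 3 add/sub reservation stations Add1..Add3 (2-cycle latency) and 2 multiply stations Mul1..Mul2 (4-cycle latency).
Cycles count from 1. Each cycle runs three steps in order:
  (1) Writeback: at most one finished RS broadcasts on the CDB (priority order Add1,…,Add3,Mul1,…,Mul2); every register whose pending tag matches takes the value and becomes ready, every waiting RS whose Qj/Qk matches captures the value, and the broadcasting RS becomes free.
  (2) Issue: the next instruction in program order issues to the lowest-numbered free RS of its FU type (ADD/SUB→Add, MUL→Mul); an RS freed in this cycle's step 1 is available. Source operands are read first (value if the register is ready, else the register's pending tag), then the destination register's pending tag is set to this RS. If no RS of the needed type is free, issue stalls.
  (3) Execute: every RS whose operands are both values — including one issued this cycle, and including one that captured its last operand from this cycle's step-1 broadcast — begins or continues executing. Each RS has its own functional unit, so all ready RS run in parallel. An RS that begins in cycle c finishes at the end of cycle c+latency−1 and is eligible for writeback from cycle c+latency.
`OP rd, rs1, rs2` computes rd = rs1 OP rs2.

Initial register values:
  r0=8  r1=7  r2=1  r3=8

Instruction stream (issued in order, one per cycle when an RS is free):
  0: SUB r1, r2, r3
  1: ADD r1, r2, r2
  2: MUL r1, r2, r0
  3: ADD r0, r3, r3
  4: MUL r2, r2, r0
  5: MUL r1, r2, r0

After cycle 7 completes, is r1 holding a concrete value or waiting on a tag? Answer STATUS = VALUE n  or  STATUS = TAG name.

STATUS = TAG Mul1

  c1: issue SUB r1<-Add1  regs: r0:8,r1:Add1,r2:1,r3:8
  c2: issue ADD r1<-Add2  regs: r0:8,r1:Add2,r2:1,r3:8
  c3: CDB Add1=-7; issue MUL r1<-Mul1  regs: r0:8,r1:Mul1,r2:1,r3:8
  c4: CDB Add2=2; issue ADD r0<-Add1  regs: r0:Add1,r1:Mul1,r2:1,r3:8
  c5: issue MUL r2<-Mul2  regs: r0:Add1,r1:Mul1,r2:Mul2,r3:8
  c6: CDB Add1=16; stall  regs: r0:16,r1:Mul1,r2:Mul2,r3:8
  c7: CDB Mul1=8; issue MUL r1<-Mul1  regs: r0:16,r1:Mul1,r2:Mul2,r3:8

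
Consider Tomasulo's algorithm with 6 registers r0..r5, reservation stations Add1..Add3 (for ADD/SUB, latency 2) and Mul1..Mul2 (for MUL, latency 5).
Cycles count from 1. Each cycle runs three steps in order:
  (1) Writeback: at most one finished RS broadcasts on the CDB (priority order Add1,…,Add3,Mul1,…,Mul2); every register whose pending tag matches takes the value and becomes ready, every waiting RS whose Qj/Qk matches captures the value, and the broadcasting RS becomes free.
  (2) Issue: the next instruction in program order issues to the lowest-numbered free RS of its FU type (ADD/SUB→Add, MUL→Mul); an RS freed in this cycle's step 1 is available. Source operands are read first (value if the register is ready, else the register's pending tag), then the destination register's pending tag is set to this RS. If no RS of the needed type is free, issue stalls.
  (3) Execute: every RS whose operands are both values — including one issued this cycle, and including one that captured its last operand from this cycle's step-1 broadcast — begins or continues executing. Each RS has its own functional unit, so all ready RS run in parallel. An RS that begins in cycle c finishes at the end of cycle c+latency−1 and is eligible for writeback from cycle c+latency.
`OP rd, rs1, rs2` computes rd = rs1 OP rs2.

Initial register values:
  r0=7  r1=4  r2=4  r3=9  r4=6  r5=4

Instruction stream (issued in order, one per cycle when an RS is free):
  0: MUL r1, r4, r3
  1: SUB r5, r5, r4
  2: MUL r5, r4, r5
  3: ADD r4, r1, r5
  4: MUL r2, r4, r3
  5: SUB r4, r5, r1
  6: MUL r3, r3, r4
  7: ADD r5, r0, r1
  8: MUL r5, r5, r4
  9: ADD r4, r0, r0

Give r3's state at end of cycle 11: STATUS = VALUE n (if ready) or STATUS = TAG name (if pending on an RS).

c1: issue MUL r1<-Mul1 | r0:7,r1:Mul1,r2:4,r3:9,r4:6,r5:4
c2: issue SUB r5<-Add1 | r0:7,r1:Mul1,r2:4,r3:9,r4:6,r5:Add1
c3: issue MUL r5<-Mul2 | r0:7,r1:Mul1,r2:4,r3:9,r4:6,r5:Mul2
c4: CDB Add1=-2; issue ADD r4<-Add1 | r0:7,r1:Mul1,r2:4,r3:9,r4:Add1,r5:Mul2
c5: stall | r0:7,r1:Mul1,r2:4,r3:9,r4:Add1,r5:Mul2
c6: CDB Mul1=54; issue MUL r2<-Mul1 | r0:7,r1:54,r2:Mul1,r3:9,r4:Add1,r5:Mul2
c7: issue SUB r4<-Add2 | r0:7,r1:54,r2:Mul1,r3:9,r4:Add2,r5:Mul2
c8: stall | r0:7,r1:54,r2:Mul1,r3:9,r4:Add2,r5:Mul2
c9: CDB Mul2=-12; issue MUL r3<-Mul2 | r0:7,r1:54,r2:Mul1,r3:Mul2,r4:Add2,r5:-12
c10: issue ADD r5<-Add3 | r0:7,r1:54,r2:Mul1,r3:Mul2,r4:Add2,r5:Add3
c11: CDB Add1=42; stall | r0:7,r1:54,r2:Mul1,r3:Mul2,r4:Add2,r5:Add3

STATUS = TAG Mul2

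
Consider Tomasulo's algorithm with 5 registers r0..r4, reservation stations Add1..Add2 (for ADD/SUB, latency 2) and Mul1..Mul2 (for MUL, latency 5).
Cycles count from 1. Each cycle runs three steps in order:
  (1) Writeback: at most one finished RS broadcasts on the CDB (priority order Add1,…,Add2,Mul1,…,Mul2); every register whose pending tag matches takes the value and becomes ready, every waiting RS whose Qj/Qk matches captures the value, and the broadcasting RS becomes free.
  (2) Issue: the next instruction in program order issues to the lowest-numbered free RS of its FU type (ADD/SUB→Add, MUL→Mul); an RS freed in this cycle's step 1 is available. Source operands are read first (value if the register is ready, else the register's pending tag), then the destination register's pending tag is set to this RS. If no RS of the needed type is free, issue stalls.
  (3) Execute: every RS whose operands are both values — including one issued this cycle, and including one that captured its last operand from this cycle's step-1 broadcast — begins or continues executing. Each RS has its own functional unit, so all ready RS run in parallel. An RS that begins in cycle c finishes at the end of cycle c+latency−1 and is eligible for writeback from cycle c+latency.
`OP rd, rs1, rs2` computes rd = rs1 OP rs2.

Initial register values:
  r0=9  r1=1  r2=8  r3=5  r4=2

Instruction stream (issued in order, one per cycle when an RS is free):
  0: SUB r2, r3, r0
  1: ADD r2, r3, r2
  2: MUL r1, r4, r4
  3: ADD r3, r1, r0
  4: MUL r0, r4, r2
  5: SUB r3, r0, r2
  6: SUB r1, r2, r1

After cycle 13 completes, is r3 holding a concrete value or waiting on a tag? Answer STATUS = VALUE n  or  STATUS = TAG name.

cycle 1: issue SUB r2<-Add1 // r0:9,r1:1,r2:Add1,r3:5,r4:2
cycle 2: issue ADD r2<-Add2 // r0:9,r1:1,r2:Add2,r3:5,r4:2
cycle 3: CDB Add1=-4; issue MUL r1<-Mul1 // r0:9,r1:Mul1,r2:Add2,r3:5,r4:2
cycle 4: issue ADD r3<-Add1 // r0:9,r1:Mul1,r2:Add2,r3:Add1,r4:2
cycle 5: CDB Add2=1; issue MUL r0<-Mul2 // r0:Mul2,r1:Mul1,r2:1,r3:Add1,r4:2
cycle 6: issue SUB r3<-Add2 // r0:Mul2,r1:Mul1,r2:1,r3:Add2,r4:2
cycle 7: stall // r0:Mul2,r1:Mul1,r2:1,r3:Add2,r4:2
cycle 8: CDB Mul1=4; stall // r0:Mul2,r1:4,r2:1,r3:Add2,r4:2
cycle 9: stall // r0:Mul2,r1:4,r2:1,r3:Add2,r4:2
cycle 10: CDB Add1=13; issue SUB r1<-Add1 // r0:Mul2,r1:Add1,r2:1,r3:Add2,r4:2
cycle 11: CDB Mul2=2 // r0:2,r1:Add1,r2:1,r3:Add2,r4:2
cycle 12: CDB Add1=-3 // r0:2,r1:-3,r2:1,r3:Add2,r4:2
cycle 13: CDB Add2=1 // r0:2,r1:-3,r2:1,r3:1,r4:2

STATUS = VALUE 1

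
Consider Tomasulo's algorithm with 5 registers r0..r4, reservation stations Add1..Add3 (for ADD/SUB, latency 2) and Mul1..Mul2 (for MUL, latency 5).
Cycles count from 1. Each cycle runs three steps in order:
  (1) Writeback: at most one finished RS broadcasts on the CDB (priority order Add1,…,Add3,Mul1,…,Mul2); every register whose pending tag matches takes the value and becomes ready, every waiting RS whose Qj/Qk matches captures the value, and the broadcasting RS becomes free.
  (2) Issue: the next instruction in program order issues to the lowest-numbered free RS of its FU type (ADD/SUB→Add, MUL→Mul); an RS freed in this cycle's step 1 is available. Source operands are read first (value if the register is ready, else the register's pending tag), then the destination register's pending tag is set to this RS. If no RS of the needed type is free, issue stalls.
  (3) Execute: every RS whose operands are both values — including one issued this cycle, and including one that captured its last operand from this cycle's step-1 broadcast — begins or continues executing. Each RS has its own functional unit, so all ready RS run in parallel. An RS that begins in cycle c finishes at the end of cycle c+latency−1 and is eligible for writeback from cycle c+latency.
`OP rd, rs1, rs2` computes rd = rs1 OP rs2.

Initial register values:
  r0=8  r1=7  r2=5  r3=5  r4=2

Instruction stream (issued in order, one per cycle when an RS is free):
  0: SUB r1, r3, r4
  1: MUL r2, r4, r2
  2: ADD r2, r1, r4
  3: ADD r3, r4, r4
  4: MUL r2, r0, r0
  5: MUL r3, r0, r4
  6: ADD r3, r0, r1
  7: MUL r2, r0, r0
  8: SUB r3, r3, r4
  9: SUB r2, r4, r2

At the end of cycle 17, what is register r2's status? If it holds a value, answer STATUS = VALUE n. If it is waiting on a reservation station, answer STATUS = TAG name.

cycle 1: issue SUB r1<-Add1 // r0:8,r1:Add1,r2:5,r3:5,r4:2
cycle 2: issue MUL r2<-Mul1 // r0:8,r1:Add1,r2:Mul1,r3:5,r4:2
cycle 3: CDB Add1=3; issue ADD r2<-Add1 // r0:8,r1:3,r2:Add1,r3:5,r4:2
cycle 4: issue ADD r3<-Add2 // r0:8,r1:3,r2:Add1,r3:Add2,r4:2
cycle 5: CDB Add1=5; issue MUL r2<-Mul2 // r0:8,r1:3,r2:Mul2,r3:Add2,r4:2
cycle 6: CDB Add2=4; stall // r0:8,r1:3,r2:Mul2,r3:4,r4:2
cycle 7: CDB Mul1=10; issue MUL r3<-Mul1 // r0:8,r1:3,r2:Mul2,r3:Mul1,r4:2
cycle 8: issue ADD r3<-Add1 // r0:8,r1:3,r2:Mul2,r3:Add1,r4:2
cycle 9: stall // r0:8,r1:3,r2:Mul2,r3:Add1,r4:2
cycle 10: CDB Add1=11; stall // r0:8,r1:3,r2:Mul2,r3:11,r4:2
cycle 11: CDB Mul2=64; issue MUL r2<-Mul2 // r0:8,r1:3,r2:Mul2,r3:11,r4:2
cycle 12: CDB Mul1=16; issue SUB r3<-Add1 // r0:8,r1:3,r2:Mul2,r3:Add1,r4:2
cycle 13: issue SUB r2<-Add2 // r0:8,r1:3,r2:Add2,r3:Add1,r4:2
cycle 14: CDB Add1=9 // r0:8,r1:3,r2:Add2,r3:9,r4:2
cycle 15: - // r0:8,r1:3,r2:Add2,r3:9,r4:2
cycle 16: CDB Mul2=64 // r0:8,r1:3,r2:Add2,r3:9,r4:2
cycle 17: - // r0:8,r1:3,r2:Add2,r3:9,r4:2

STATUS = TAG Add2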